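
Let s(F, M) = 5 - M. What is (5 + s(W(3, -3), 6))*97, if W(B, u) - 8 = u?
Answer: 388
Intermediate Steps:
W(B, u) = 8 + u
(5 + s(W(3, -3), 6))*97 = (5 + (5 - 1*6))*97 = (5 + (5 - 6))*97 = (5 - 1)*97 = 4*97 = 388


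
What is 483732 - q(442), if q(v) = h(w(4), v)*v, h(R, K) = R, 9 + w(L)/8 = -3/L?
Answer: 518208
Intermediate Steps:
w(L) = -72 - 24/L (w(L) = -72 + 8*(-3/L) = -72 - 24/L)
q(v) = -78*v (q(v) = (-72 - 24/4)*v = (-72 - 24*¼)*v = (-72 - 6)*v = -78*v)
483732 - q(442) = 483732 - (-78)*442 = 483732 - 1*(-34476) = 483732 + 34476 = 518208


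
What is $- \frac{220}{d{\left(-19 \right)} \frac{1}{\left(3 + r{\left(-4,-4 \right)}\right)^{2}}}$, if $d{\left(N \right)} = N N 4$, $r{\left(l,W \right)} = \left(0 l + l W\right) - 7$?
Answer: $- \frac{7920}{361} \approx -21.939$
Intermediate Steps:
$r{\left(l,W \right)} = -7 + W l$ ($r{\left(l,W \right)} = \left(0 + W l\right) - 7 = W l - 7 = -7 + W l$)
$d{\left(N \right)} = 4 N^{2}$ ($d{\left(N \right)} = N^{2} \cdot 4 = 4 N^{2}$)
$- \frac{220}{d{\left(-19 \right)} \frac{1}{\left(3 + r{\left(-4,-4 \right)}\right)^{2}}} = - \frac{220}{4 \left(-19\right)^{2} \frac{1}{\left(3 - -9\right)^{2}}} = - \frac{220}{4 \cdot 361 \frac{1}{\left(3 + \left(-7 + 16\right)\right)^{2}}} = - \frac{220}{1444 \frac{1}{\left(3 + 9\right)^{2}}} = - \frac{220}{1444 \frac{1}{12^{2}}} = - \frac{220}{1444 \cdot \frac{1}{144}} = - \frac{220}{\frac{361}{36}} = \left(-220\right) \frac{36}{361} = - \frac{7920}{361}$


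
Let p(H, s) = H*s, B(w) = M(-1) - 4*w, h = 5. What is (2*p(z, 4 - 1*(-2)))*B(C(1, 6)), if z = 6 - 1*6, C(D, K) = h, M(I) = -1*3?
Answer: 0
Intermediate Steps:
M(I) = -3
C(D, K) = 5
B(w) = -3 - 4*w
z = 0 (z = 6 - 6 = 0)
(2*p(z, 4 - 1*(-2)))*B(C(1, 6)) = (2*(0*(4 - 1*(-2))))*(-3 - 4*5) = (2*(0*(4 + 2)))*(-3 - 20) = (2*(0*6))*(-23) = (2*0)*(-23) = 0*(-23) = 0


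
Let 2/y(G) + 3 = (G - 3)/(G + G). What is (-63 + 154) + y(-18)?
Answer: 2615/29 ≈ 90.172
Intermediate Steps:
y(G) = 2/(-3 + (-3 + G)/(2*G)) (y(G) = 2/(-3 + (G - 3)/(G + G)) = 2/(-3 + (-3 + G)/((2*G))) = 2/(-3 + (-3 + G)*(1/(2*G))) = 2/(-3 + (-3 + G)/(2*G)))
(-63 + 154) + y(-18) = (-63 + 154) - 4*(-18)/(3 + 5*(-18)) = 91 - 4*(-18)/(3 - 90) = 91 - 4*(-18)/(-87) = 91 - 4*(-18)*(-1/87) = 91 - 24/29 = 2615/29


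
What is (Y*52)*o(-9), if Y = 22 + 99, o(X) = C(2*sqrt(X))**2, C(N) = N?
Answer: -226512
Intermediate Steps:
o(X) = 4*X (o(X) = (2*sqrt(X))**2 = 4*X)
Y = 121
(Y*52)*o(-9) = (121*52)*(4*(-9)) = 6292*(-36) = -226512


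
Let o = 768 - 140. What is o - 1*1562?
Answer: -934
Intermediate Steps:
o = 628
o - 1*1562 = 628 - 1*1562 = 628 - 1562 = -934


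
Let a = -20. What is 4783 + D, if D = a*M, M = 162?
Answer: 1543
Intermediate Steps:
D = -3240 (D = -20*162 = -3240)
4783 + D = 4783 - 3240 = 1543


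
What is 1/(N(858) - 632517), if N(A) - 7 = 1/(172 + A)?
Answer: -1030/651485299 ≈ -1.5810e-6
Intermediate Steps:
N(A) = 7 + 1/(172 + A)
1/(N(858) - 632517) = 1/((1205 + 7*858)/(172 + 858) - 632517) = 1/((1205 + 6006)/1030 - 632517) = 1/((1/1030)*7211 - 632517) = 1/(7211/1030 - 632517) = 1/(-651485299/1030) = -1030/651485299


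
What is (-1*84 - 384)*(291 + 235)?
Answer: -246168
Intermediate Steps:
(-1*84 - 384)*(291 + 235) = (-84 - 384)*526 = -468*526 = -246168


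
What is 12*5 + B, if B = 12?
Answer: 72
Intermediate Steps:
12*5 + B = 12*5 + 12 = 60 + 12 = 72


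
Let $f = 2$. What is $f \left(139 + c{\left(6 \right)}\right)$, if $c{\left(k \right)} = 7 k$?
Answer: $362$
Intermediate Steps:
$f \left(139 + c{\left(6 \right)}\right) = 2 \left(139 + 7 \cdot 6\right) = 2 \left(139 + 42\right) = 2 \cdot 181 = 362$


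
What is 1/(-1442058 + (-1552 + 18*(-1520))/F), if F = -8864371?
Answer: -8864371/12782937086606 ≈ -6.9345e-7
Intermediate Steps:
1/(-1442058 + (-1552 + 18*(-1520))/F) = 1/(-1442058 + (-1552 + 18*(-1520))/(-8864371)) = 1/(-1442058 + (-1552 - 27360)*(-1/8864371)) = 1/(-1442058 - 28912*(-1/8864371)) = 1/(-1442058 + 28912/8864371) = 1/(-12782937086606/8864371) = -8864371/12782937086606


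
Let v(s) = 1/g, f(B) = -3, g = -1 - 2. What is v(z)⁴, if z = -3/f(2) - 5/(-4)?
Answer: 1/81 ≈ 0.012346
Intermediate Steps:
g = -3
z = 9/4 (z = -3/(-3) - 5/(-4) = -3*(-⅓) - 5*(-¼) = 1 + 5/4 = 9/4 ≈ 2.2500)
v(s) = -⅓ (v(s) = 1/(-3) = 1*(-⅓) = -⅓)
v(z)⁴ = (-⅓)⁴ = 1/81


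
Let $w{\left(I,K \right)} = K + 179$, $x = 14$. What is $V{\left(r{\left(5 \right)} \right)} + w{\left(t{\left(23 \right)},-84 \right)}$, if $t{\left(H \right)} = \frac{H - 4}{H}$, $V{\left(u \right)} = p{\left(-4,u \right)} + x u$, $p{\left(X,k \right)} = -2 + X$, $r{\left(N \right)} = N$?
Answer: $159$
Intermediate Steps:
$V{\left(u \right)} = -6 + 14 u$ ($V{\left(u \right)} = \left(-2 - 4\right) + 14 u = -6 + 14 u$)
$t{\left(H \right)} = \frac{-4 + H}{H}$
$w{\left(I,K \right)} = 179 + K$
$V{\left(r{\left(5 \right)} \right)} + w{\left(t{\left(23 \right)},-84 \right)} = \left(-6 + 14 \cdot 5\right) + \left(179 - 84\right) = \left(-6 + 70\right) + 95 = 64 + 95 = 159$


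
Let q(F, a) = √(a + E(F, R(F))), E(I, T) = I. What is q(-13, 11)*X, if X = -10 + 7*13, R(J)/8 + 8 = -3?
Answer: 81*I*√2 ≈ 114.55*I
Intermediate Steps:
R(J) = -88 (R(J) = -64 + 8*(-3) = -64 - 24 = -88)
X = 81 (X = -10 + 91 = 81)
q(F, a) = √(F + a) (q(F, a) = √(a + F) = √(F + a))
q(-13, 11)*X = √(-13 + 11)*81 = √(-2)*81 = (I*√2)*81 = 81*I*√2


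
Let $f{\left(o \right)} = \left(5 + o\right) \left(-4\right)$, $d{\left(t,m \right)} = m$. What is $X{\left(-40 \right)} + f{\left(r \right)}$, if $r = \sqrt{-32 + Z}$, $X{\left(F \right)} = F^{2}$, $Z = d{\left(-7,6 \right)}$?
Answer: $1580 - 4 i \sqrt{26} \approx 1580.0 - 20.396 i$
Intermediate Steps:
$Z = 6$
$r = i \sqrt{26}$ ($r = \sqrt{-32 + 6} = \sqrt{-26} = i \sqrt{26} \approx 5.099 i$)
$f{\left(o \right)} = -20 - 4 o$
$X{\left(-40 \right)} + f{\left(r \right)} = \left(-40\right)^{2} - \left(20 + 4 i \sqrt{26}\right) = 1600 - \left(20 + 4 i \sqrt{26}\right) = 1580 - 4 i \sqrt{26}$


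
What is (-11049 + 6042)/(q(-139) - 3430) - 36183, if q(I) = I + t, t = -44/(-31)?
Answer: -1333834556/36865 ≈ -36182.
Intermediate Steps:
t = 44/31 (t = -44*(-1/31) = 44/31 ≈ 1.4194)
q(I) = 44/31 + I (q(I) = I + 44/31 = 44/31 + I)
(-11049 + 6042)/(q(-139) - 3430) - 36183 = (-11049 + 6042)/((44/31 - 139) - 3430) - 36183 = -5007/(-4265/31 - 3430) - 36183 = -5007/(-110595/31) - 36183 = -5007*(-31/110595) - 36183 = 51739/36865 - 36183 = -1333834556/36865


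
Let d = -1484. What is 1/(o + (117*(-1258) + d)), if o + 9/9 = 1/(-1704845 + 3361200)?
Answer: -1656355/246251954204 ≈ -6.7263e-6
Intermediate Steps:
o = -1656354/1656355 (o = -1 + 1/(-1704845 + 3361200) = -1 + 1/1656355 = -1656354/1656355 ≈ -1.0000)
1/(o + (117*(-1258) + d)) = 1/(-1656354/1656355 + (117*(-1258) - 1484)) = 1/(-1656354/1656355 + (-147186 - 1484)) = 1/(-1656354/1656355 - 148670) = 1/(-246251954204/1656355) = -1656355/246251954204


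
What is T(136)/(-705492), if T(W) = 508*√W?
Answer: -254*√34/176373 ≈ -0.0083973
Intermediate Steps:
T(136)/(-705492) = (508*√136)/(-705492) = (508*(2*√34))*(-1/705492) = (1016*√34)*(-1/705492) = -254*√34/176373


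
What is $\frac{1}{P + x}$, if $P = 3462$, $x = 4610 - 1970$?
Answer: $\frac{1}{6102} \approx 0.00016388$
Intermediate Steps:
$x = 2640$
$\frac{1}{P + x} = \frac{1}{3462 + 2640} = \frac{1}{6102}$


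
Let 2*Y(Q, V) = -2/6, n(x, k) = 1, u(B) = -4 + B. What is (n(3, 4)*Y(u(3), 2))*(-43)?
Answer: 43/6 ≈ 7.1667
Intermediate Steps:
Y(Q, V) = -1/6 (Y(Q, V) = (-2/6)/2 = (-2*1/6)/2 = (1/2)*(-1/3) = -1/6)
(n(3, 4)*Y(u(3), 2))*(-43) = (1*(-1/6))*(-43) = -1/6*(-43) = 43/6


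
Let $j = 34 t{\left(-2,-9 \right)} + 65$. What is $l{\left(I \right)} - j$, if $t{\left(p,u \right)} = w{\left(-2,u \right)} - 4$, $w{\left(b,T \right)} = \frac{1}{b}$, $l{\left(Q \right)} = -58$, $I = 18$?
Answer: $30$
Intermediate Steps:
$t{\left(p,u \right)} = - \frac{9}{2}$ ($t{\left(p,u \right)} = \frac{1}{-2} - 4 = - \frac{1}{2} - 4 = - \frac{9}{2}$)
$j = -88$ ($j = 34 \left(- \frac{9}{2}\right) + 65 = -153 + 65 = -88$)
$l{\left(I \right)} - j = -58 - -88 = -58 + 88 = 30$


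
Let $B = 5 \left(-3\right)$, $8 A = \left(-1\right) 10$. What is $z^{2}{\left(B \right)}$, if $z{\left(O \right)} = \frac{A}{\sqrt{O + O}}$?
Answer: $- \frac{5}{96} \approx -0.052083$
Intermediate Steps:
$A = - \frac{5}{4}$ ($A = \frac{\left(-1\right) 10}{8} = \frac{1}{8} \left(-10\right) = - \frac{5}{4} \approx -1.25$)
$B = -15$
$z{\left(O \right)} = - \frac{5 \sqrt{2}}{8 \sqrt{O}}$ ($z{\left(O \right)} = - \frac{5}{4 \sqrt{O + O}} = - \frac{5}{4 \sqrt{2 O}} = - \frac{5}{4 \sqrt{2} \sqrt{O}} = - \frac{5 \frac{\sqrt{2}}{2 \sqrt{O}}}{4} = - \frac{5 \sqrt{2}}{8 \sqrt{O}}$)
$z^{2}{\left(B \right)} = \left(- \frac{5 \sqrt{2}}{8 i \sqrt{15}}\right)^{2} = \left(- \frac{5 \sqrt{2} \left(- \frac{i \sqrt{15}}{15}\right)}{8}\right)^{2} = \left(\frac{i \sqrt{30}}{24}\right)^{2} = - \frac{5}{96}$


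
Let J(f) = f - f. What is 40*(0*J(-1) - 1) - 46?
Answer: -86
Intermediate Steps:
J(f) = 0
40*(0*J(-1) - 1) - 46 = 40*(0*0 - 1) - 46 = 40*(0 - 1) - 46 = 40*(-1) - 46 = -40 - 46 = -86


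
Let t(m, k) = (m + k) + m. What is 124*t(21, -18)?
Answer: 2976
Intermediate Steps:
t(m, k) = k + 2*m (t(m, k) = (k + m) + m = k + 2*m)
124*t(21, -18) = 124*(-18 + 2*21) = 124*(-18 + 42) = 124*24 = 2976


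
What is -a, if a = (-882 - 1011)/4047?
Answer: 631/1349 ≈ 0.46775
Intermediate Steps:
a = -631/1349 (a = -1893*1/4047 = -631/1349 ≈ -0.46775)
-a = -1*(-631/1349) = 631/1349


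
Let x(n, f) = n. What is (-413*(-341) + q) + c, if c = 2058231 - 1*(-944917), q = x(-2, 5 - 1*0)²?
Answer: 3143985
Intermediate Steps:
q = 4 (q = (-2)² = 4)
c = 3003148 (c = 2058231 + 944917 = 3003148)
(-413*(-341) + q) + c = (-413*(-341) + 4) + 3003148 = (140833 + 4) + 3003148 = 140837 + 3003148 = 3143985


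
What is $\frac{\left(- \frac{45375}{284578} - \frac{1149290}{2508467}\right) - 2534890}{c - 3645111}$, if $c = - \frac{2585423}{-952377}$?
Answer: $\frac{1723367257490808106902645}{2478158317855030983614624} \approx 0.69542$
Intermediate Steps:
$c = \frac{2585423}{952377}$ ($c = \left(-2585423\right) \left(- \frac{1}{952377}\right) = \frac{2585423}{952377} \approx 2.7147$)
$\frac{\left(- \frac{45375}{284578} - \frac{1149290}{2508467}\right) - 2534890}{c - 3645111} = \frac{\left(- \frac{45375}{284578} - \frac{1149290}{2508467}\right) - 2534890}{\frac{2585423}{952377} - 3645111} = \frac{\left(\left(-45375\right) \frac{1}{284578} - \frac{1149290}{2508467}\right) - 2534890}{- \frac{3471517293424}{952377}} = \left(\left(- \frac{45375}{284578} - \frac{1149290}{2508467}\right) - 2534890\right) \left(- \frac{952377}{3471517293424}\right) = \left(- \frac{440884339745}{713854521926} - 2534890\right) \left(- \frac{952377}{3471517293424}\right) = \left(- \frac{1809543129969337885}{713854521926}\right) \left(- \frac{952377}{3471517293424}\right) = \frac{1723367257490808106902645}{2478158317855030983614624}$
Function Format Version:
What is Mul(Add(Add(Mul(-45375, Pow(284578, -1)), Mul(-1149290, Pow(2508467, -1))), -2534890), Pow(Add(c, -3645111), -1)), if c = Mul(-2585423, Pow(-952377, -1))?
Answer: Rational(1723367257490808106902645, 2478158317855030983614624) ≈ 0.69542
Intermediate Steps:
c = Rational(2585423, 952377) (c = Mul(-2585423, Rational(-1, 952377)) = Rational(2585423, 952377) ≈ 2.7147)
Mul(Add(Add(Mul(-45375, Pow(284578, -1)), Mul(-1149290, Pow(2508467, -1))), -2534890), Pow(Add(c, -3645111), -1)) = Mul(Add(Add(Mul(-45375, Pow(284578, -1)), Mul(-1149290, Pow(2508467, -1))), -2534890), Pow(Add(Rational(2585423, 952377), -3645111), -1)) = Mul(Add(Add(Mul(-45375, Rational(1, 284578)), Mul(-1149290, Rational(1, 2508467))), -2534890), Pow(Rational(-3471517293424, 952377), -1)) = Mul(Add(Add(Rational(-45375, 284578), Rational(-1149290, 2508467)), -2534890), Rational(-952377, 3471517293424)) = Mul(Add(Rational(-440884339745, 713854521926), -2534890), Rational(-952377, 3471517293424)) = Mul(Rational(-1809543129969337885, 713854521926), Rational(-952377, 3471517293424)) = Rational(1723367257490808106902645, 2478158317855030983614624)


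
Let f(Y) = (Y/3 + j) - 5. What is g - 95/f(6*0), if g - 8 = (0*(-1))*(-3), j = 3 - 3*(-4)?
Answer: -3/2 ≈ -1.5000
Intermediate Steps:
j = 15 (j = 3 + 12 = 15)
g = 8 (g = 8 + (0*(-1))*(-3) = 8 + 0*(-3) = 8 + 0 = 8)
f(Y) = 10 + Y/3 (f(Y) = (Y/3 + 15) - 5 = (15 + Y/3) - 5 = 10 + Y/3)
g - 95/f(6*0) = 8 - 95/(10 + (6*0)/3) = 8 - 95/(10 + (⅓)*0) = 8 - 95/(10 + 0) = 8 - 95/10 = 8 - 95*⅒ = 8 - 19/2 = -3/2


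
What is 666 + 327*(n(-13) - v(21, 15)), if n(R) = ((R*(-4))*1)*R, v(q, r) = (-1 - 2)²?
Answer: -223329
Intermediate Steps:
v(q, r) = 9 (v(q, r) = (-3)² = 9)
n(R) = -4*R² (n(R) = (-4*R*1)*R = (-4*R)*R = -4*R²)
666 + 327*(n(-13) - v(21, 15)) = 666 + 327*(-4*(-13)² - 1*9) = 666 + 327*(-4*169 - 9) = 666 + 327*(-676 - 9) = 666 + 327*(-685) = 666 - 223995 = -223329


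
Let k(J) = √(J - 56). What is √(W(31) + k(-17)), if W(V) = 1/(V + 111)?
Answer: √(142 + 20164*I*√73)/142 ≈ 2.0677 + 2.066*I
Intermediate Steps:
k(J) = √(-56 + J)
W(V) = 1/(111 + V)
√(W(31) + k(-17)) = √(1/(111 + 31) + √(-56 - 17)) = √(1/142 + √(-73)) = √(1/142 + I*√73)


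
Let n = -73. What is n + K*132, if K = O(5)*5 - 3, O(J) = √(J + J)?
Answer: -469 + 660*√10 ≈ 1618.1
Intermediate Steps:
O(J) = √2*√J (O(J) = √(2*J) = √2*√J)
K = -3 + 5*√10 (K = (√2*√5)*5 - 3 = √10*5 - 3 = 5*√10 - 3 = -3 + 5*√10 ≈ 12.811)
n + K*132 = -73 + (-3 + 5*√10)*132 = -73 + (-396 + 660*√10) = -469 + 660*√10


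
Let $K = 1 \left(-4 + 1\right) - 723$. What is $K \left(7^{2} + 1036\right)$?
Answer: $-787710$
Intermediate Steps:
$K = -726$ ($K = 1 \left(-3\right) - 723 = -3 - 723 = -726$)
$K \left(7^{2} + 1036\right) = - 726 \left(7^{2} + 1036\right) = - 726 \left(49 + 1036\right) = \left(-726\right) 1085 = -787710$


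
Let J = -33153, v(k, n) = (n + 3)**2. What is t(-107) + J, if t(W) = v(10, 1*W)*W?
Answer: -1190465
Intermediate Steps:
v(k, n) = (3 + n)**2
t(W) = W*(3 + W)**2 (t(W) = (3 + 1*W)**2*W = (3 + W)**2*W = W*(3 + W)**2)
t(-107) + J = -107*(3 - 107)**2 - 33153 = -107*(-104)**2 - 33153 = -107*10816 - 33153 = -1157312 - 33153 = -1190465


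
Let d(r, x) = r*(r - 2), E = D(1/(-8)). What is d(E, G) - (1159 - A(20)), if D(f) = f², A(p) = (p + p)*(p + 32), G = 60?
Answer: 3772289/4096 ≈ 920.97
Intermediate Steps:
A(p) = 2*p*(32 + p) (A(p) = (2*p)*(32 + p) = 2*p*(32 + p))
E = 1/64 (E = (1/(-8))² = (-⅛)² = 1/64 ≈ 0.015625)
d(r, x) = r*(-2 + r)
d(E, G) - (1159 - A(20)) = (-2 + 1/64)/64 - (1159 - 2*20*(32 + 20)) = (1/64)*(-127/64) - (1159 - 2*20*52) = -127/4096 - (1159 - 1*2080) = -127/4096 - (1159 - 2080) = -127/4096 - 1*(-921) = -127/4096 + 921 = 3772289/4096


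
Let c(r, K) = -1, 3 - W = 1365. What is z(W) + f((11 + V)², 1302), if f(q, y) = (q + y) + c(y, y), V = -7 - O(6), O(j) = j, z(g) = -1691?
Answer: -386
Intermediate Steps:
W = -1362 (W = 3 - 1*1365 = 3 - 1365 = -1362)
V = -13 (V = -7 - 1*6 = -7 - 6 = -13)
f(q, y) = -1 + q + y (f(q, y) = (q + y) - 1 = -1 + q + y)
z(W) + f((11 + V)², 1302) = -1691 + (-1 + (11 - 13)² + 1302) = -1691 + (-1 + (-2)² + 1302) = -1691 + (-1 + 4 + 1302) = -1691 + 1305 = -386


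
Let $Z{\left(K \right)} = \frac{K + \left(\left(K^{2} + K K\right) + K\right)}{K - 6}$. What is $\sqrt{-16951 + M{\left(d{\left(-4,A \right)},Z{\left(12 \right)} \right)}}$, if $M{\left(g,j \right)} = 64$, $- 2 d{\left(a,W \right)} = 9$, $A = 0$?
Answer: $i \sqrt{16887} \approx 129.95 i$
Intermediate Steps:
$d{\left(a,W \right)} = - \frac{9}{2}$ ($d{\left(a,W \right)} = \left(- \frac{1}{2}\right) 9 = - \frac{9}{2}$)
$Z{\left(K \right)} = \frac{2 K + 2 K^{2}}{-6 + K}$ ($Z{\left(K \right)} = \frac{K + \left(\left(K^{2} + K^{2}\right) + K\right)}{-6 + K} = \frac{K + \left(2 K^{2} + K\right)}{-6 + K} = \frac{K + \left(K + 2 K^{2}\right)}{-6 + K} = \frac{2 K + 2 K^{2}}{-6 + K}$)
$\sqrt{-16951 + M{\left(d{\left(-4,A \right)},Z{\left(12 \right)} \right)}} = \sqrt{-16951 + 64} = \sqrt{-16887} = i \sqrt{16887}$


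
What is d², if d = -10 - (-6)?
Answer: 16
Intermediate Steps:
d = -4 (d = -10 - 1*(-6) = -10 + 6 = -4)
d² = (-4)² = 16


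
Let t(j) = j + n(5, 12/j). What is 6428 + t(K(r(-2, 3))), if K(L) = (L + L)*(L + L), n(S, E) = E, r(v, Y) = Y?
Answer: 19393/3 ≈ 6464.3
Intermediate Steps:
K(L) = 4*L² (K(L) = (2*L)*(2*L) = 4*L²)
t(j) = j + 12/j
6428 + t(K(r(-2, 3))) = 6428 + (4*3² + 12/((4*3²))) = 6428 + (4*9 + 12/((4*9))) = 6428 + (36 + 12/36) = 6428 + (36 + 12*(1/36)) = 6428 + (36 + ⅓) = 6428 + 109/3 = 19393/3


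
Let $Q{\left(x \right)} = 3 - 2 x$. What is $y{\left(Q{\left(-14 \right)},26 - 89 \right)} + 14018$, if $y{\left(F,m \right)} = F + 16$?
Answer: $14065$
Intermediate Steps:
$y{\left(F,m \right)} = 16 + F$
$y{\left(Q{\left(-14 \right)},26 - 89 \right)} + 14018 = \left(16 + \left(3 - -28\right)\right) + 14018 = \left(16 + \left(3 + 28\right)\right) + 14018 = \left(16 + 31\right) + 14018 = 47 + 14018 = 14065$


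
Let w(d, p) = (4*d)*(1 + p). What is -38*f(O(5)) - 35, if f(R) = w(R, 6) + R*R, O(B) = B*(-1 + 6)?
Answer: -50385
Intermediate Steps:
w(d, p) = 4*d*(1 + p)
O(B) = 5*B (O(B) = B*5 = 5*B)
f(R) = R**2 + 28*R (f(R) = 4*R*(1 + 6) + R*R = 4*R*7 + R**2 = 28*R + R**2 = R**2 + 28*R)
-38*f(O(5)) - 35 = -38*5*5*(28 + 5*5) - 35 = -950*(28 + 25) - 35 = -950*53 - 35 = -38*1325 - 35 = -50350 - 35 = -50385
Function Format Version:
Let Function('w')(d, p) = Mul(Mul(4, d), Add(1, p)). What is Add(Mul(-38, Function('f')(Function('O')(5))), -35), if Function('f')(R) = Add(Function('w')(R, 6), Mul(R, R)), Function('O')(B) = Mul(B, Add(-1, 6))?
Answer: -50385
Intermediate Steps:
Function('w')(d, p) = Mul(4, d, Add(1, p))
Function('O')(B) = Mul(5, B) (Function('O')(B) = Mul(B, 5) = Mul(5, B))
Function('f')(R) = Add(Pow(R, 2), Mul(28, R)) (Function('f')(R) = Add(Mul(4, R, Add(1, 6)), Mul(R, R)) = Add(Mul(4, R, 7), Pow(R, 2)) = Add(Mul(28, R), Pow(R, 2)) = Add(Pow(R, 2), Mul(28, R)))
Add(Mul(-38, Function('f')(Function('O')(5))), -35) = Add(Mul(-38, Mul(Mul(5, 5), Add(28, Mul(5, 5)))), -35) = Add(Mul(-38, Mul(25, Add(28, 25))), -35) = Add(Mul(-38, Mul(25, 53)), -35) = Add(Mul(-38, 1325), -35) = Add(-50350, -35) = -50385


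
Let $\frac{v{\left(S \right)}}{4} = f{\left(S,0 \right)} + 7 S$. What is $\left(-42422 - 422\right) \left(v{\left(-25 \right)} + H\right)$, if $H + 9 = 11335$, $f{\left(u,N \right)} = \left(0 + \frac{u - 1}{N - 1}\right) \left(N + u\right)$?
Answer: $-343865944$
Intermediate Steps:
$f{\left(u,N \right)} = \frac{\left(-1 + u\right) \left(N + u\right)}{-1 + N}$ ($f{\left(u,N \right)} = \left(0 + \frac{-1 + u}{-1 + N}\right) \left(N + u\right) = \frac{-1 + u}{-1 + N} \left(N + u\right) = \frac{\left(-1 + u\right) \left(N + u\right)}{-1 + N}$)
$H = 11326$ ($H = -9 + 11335 = 11326$)
$v{\left(S \right)} = - 4 S^{2} + 32 S$ ($v{\left(S \right)} = 4 \left(\frac{S^{2} - 0 - S + 0 S}{-1 + 0} + 7 S\right) = 4 \left(\frac{S^{2} + 0 - S + 0}{-1} + 7 S\right) = 4 \left(- (S^{2} - S) + 7 S\right) = 4 \left(\left(S - S^{2}\right) + 7 S\right) = 4 \left(- S^{2} + 8 S\right) = - 4 S^{2} + 32 S$)
$\left(-42422 - 422\right) \left(v{\left(-25 \right)} + H\right) = \left(-42422 - 422\right) \left(4 \left(-25\right) \left(8 - -25\right) + 11326\right) = - 42844 \left(4 \left(-25\right) \left(8 + 25\right) + 11326\right) = - 42844 \left(4 \left(-25\right) 33 + 11326\right) = - 42844 \left(-3300 + 11326\right) = \left(-42844\right) 8026 = -343865944$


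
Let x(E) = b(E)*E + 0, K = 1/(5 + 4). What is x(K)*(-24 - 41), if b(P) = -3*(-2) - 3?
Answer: -65/3 ≈ -21.667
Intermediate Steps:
K = ⅑ (K = 1/9 = ⅑ ≈ 0.11111)
b(P) = 3 (b(P) = 6 - 3 = 3)
x(E) = 3*E (x(E) = 3*E + 0 = 3*E)
x(K)*(-24 - 41) = (3*(⅑))*(-24 - 41) = (⅓)*(-65) = -65/3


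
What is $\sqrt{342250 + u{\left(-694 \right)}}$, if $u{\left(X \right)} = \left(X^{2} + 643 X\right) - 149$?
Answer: $\sqrt{377495} \approx 614.41$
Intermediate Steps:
$u{\left(X \right)} = -149 + X^{2} + 643 X$
$\sqrt{342250 + u{\left(-694 \right)}} = \sqrt{342250 + \left(-149 + \left(-694\right)^{2} + 643 \left(-694\right)\right)} = \sqrt{342250 - -35245} = \sqrt{342250 + 35245} = \sqrt{377495}$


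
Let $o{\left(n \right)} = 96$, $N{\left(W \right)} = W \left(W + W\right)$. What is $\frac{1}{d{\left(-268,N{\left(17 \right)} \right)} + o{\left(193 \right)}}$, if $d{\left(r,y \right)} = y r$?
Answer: $- \frac{1}{154808} \approx -6.4596 \cdot 10^{-6}$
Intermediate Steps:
$N{\left(W \right)} = 2 W^{2}$ ($N{\left(W \right)} = W 2 W = 2 W^{2}$)
$d{\left(r,y \right)} = r y$
$\frac{1}{d{\left(-268,N{\left(17 \right)} \right)} + o{\left(193 \right)}} = \frac{1}{- 268 \cdot 2 \cdot 17^{2} + 96} = \frac{1}{- 268 \cdot 2 \cdot 289 + 96} = \frac{1}{\left(-268\right) 578 + 96} = \frac{1}{-154904 + 96} = \frac{1}{-154808} = - \frac{1}{154808}$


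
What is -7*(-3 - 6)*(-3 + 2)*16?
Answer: -1008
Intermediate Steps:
-7*(-3 - 6)*(-3 + 2)*16 = -(-63)*(-1)*16 = -7*9*16 = -63*16 = -1008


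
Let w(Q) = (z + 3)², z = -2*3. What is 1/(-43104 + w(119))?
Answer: -1/43095 ≈ -2.3205e-5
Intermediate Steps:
z = -6
w(Q) = 9 (w(Q) = (-6 + 3)² = (-3)² = 9)
1/(-43104 + w(119)) = 1/(-43104 + 9) = 1/(-43095) = -1/43095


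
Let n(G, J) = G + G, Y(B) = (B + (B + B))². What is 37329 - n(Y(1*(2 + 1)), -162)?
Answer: 37167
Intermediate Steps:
Y(B) = 9*B² (Y(B) = (B + 2*B)² = (3*B)² = 9*B²)
n(G, J) = 2*G
37329 - n(Y(1*(2 + 1)), -162) = 37329 - 2*9*(1*(2 + 1))² = 37329 - 2*9*(1*3)² = 37329 - 2*9*3² = 37329 - 2*9*9 = 37329 - 2*81 = 37329 - 1*162 = 37329 - 162 = 37167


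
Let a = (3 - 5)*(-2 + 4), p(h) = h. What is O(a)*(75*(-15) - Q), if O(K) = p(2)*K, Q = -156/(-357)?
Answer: 1071416/119 ≈ 9003.5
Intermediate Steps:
Q = 52/119 (Q = -156*(-1/357) = 52/119 ≈ 0.43697)
a = -4 (a = -2*2 = -4)
O(K) = 2*K
O(a)*(75*(-15) - Q) = (2*(-4))*(75*(-15) - 1*52/119) = -8*(-1125 - 52/119) = -8*(-133927/119) = 1071416/119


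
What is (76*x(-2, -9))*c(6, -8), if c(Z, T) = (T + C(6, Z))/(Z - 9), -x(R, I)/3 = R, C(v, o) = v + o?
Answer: -608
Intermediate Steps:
C(v, o) = o + v
x(R, I) = -3*R
c(Z, T) = (6 + T + Z)/(-9 + Z) (c(Z, T) = (T + (Z + 6))/(Z - 9) = (T + (6 + Z))/(-9 + Z) = (6 + T + Z)/(-9 + Z))
(76*x(-2, -9))*c(6, -8) = (76*(-3*(-2)))*((6 - 8 + 6)/(-9 + 6)) = (76*6)*(4/(-3)) = 456*(-1/3*4) = 456*(-4/3) = -608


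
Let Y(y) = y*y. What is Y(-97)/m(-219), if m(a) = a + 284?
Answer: 9409/65 ≈ 144.75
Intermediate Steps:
m(a) = 284 + a
Y(y) = y²
Y(-97)/m(-219) = (-97)²/(284 - 219) = 9409/65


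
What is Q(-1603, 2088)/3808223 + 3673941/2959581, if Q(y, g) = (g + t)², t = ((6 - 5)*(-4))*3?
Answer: 8915439260233/3756914811521 ≈ 2.3731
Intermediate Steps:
t = -12 (t = (1*(-4))*3 = -4*3 = -12)
Q(y, g) = (-12 + g)² (Q(y, g) = (g - 12)² = (-12 + g)²)
Q(-1603, 2088)/3808223 + 3673941/2959581 = (-12 + 2088)²/3808223 + 3673941/2959581 = 2076²*(1/3808223) + 3673941*(1/2959581) = 4309776*(1/3808223) + 1224647/986527 = 4309776/3808223 + 1224647/986527 = 8915439260233/3756914811521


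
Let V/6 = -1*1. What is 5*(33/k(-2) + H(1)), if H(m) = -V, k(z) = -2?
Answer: -105/2 ≈ -52.500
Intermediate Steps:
V = -6 (V = 6*(-1*1) = 6*(-1) = -6)
H(m) = 6 (H(m) = -1*(-6) = 6)
5*(33/k(-2) + H(1)) = 5*(33/(-2) + 6) = 5*(33*(-1/2) + 6) = 5*(-33/2 + 6) = 5*(-21/2) = -105/2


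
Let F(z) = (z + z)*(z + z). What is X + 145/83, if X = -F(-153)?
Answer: -7771643/83 ≈ -93634.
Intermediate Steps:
F(z) = 4*z² (F(z) = (2*z)*(2*z) = 4*z²)
X = -93636 (X = -4*(-153)² = -4*23409 = -1*93636 = -93636)
X + 145/83 = -93636 + 145/83 = -7771643/83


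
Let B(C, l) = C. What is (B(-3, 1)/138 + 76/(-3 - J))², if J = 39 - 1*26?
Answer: 192721/8464 ≈ 22.770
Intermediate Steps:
J = 13 (J = 39 - 26 = 13)
(B(-3, 1)/138 + 76/(-3 - J))² = (-3/138 + 76/(-3 - 1*13))² = (-3*1/138 + 76/(-3 - 13))² = (-1/46 + 76/(-16))² = (-1/46 + 76*(-1/16))² = (-1/46 - 19/4)² = (-439/92)² = 192721/8464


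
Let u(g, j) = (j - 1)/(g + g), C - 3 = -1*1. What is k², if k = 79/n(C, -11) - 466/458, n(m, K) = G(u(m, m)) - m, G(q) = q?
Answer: 5475260025/2569609 ≈ 2130.8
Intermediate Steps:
C = 2 (C = 3 - 1*1 = 3 - 1 = 2)
u(g, j) = (-1 + j)/(2*g) (u(g, j) = (-1 + j)/((2*g)) = (-1 + j)*(1/(2*g)) = (-1 + j)/(2*g))
n(m, K) = -m + (-1 + m)/(2*m) (n(m, K) = (-1 + m)/(2*m) - m = -m + (-1 + m)/(2*m))
k = -73995/1603 (k = 79/(½ - 1*2 - ½/2) - 466/458 = 79/(½ - 2 - ½*½) - 466*1/458 = 79/(½ - 2 - ¼) - 233/229 = 79/(-7/4) - 233/229 = 79*(-4/7) - 233/229 = -316/7 - 233/229 = -73995/1603 ≈ -46.160)
k² = (-73995/1603)² = 5475260025/2569609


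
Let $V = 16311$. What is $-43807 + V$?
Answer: $-27496$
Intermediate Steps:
$-43807 + V = -43807 + 16311 = -27496$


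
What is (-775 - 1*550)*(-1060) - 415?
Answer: 1404085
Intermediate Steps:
(-775 - 1*550)*(-1060) - 415 = (-775 - 550)*(-1060) - 415 = -1325*(-1060) - 415 = 1404500 - 415 = 1404085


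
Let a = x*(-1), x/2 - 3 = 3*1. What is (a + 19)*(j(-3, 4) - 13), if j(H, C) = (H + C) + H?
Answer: -105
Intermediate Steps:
x = 12 (x = 6 + 2*(3*1) = 6 + 2*3 = 6 + 6 = 12)
j(H, C) = C + 2*H (j(H, C) = (C + H) + H = C + 2*H)
a = -12 (a = 12*(-1) = -12)
(a + 19)*(j(-3, 4) - 13) = (-12 + 19)*((4 + 2*(-3)) - 13) = 7*((4 - 6) - 13) = 7*(-2 - 13) = 7*(-15) = -105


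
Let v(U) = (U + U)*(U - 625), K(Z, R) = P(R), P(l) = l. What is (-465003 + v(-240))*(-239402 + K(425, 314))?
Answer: 11907299664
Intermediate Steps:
K(Z, R) = R
v(U) = 2*U*(-625 + U) (v(U) = (2*U)*(-625 + U) = 2*U*(-625 + U))
(-465003 + v(-240))*(-239402 + K(425, 314)) = (-465003 + 2*(-240)*(-625 - 240))*(-239402 + 314) = (-465003 + 2*(-240)*(-865))*(-239088) = (-465003 + 415200)*(-239088) = -49803*(-239088) = 11907299664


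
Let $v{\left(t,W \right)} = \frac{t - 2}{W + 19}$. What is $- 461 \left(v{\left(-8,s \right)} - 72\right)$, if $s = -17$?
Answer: $35497$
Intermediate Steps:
$v{\left(t,W \right)} = \frac{-2 + t}{19 + W}$
$- 461 \left(v{\left(-8,s \right)} - 72\right) = - 461 \left(\frac{-2 - 8}{19 - 17} - 72\right) = - 461 \left(\frac{1}{2} \left(-10\right) - 72\right) = - 461 \left(-5 - 72\right) = \left(-461\right) \left(-77\right) = 35497$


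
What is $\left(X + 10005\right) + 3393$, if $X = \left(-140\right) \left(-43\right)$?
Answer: $19418$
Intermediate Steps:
$X = 6020$
$\left(X + 10005\right) + 3393 = \left(6020 + 10005\right) + 3393 = 16025 + 3393 = 19418$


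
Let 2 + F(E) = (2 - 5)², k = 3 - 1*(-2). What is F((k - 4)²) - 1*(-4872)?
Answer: 4879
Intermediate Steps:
k = 5 (k = 3 + 2 = 5)
F(E) = 7 (F(E) = -2 + (2 - 5)² = -2 + (-3)² = -2 + 9 = 7)
F((k - 4)²) - 1*(-4872) = 7 - 1*(-4872) = 7 + 4872 = 4879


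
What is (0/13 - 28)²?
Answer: 784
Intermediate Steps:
(0/13 - 28)² = (0*(1/13) - 28)² = (0 - 28)² = (-28)² = 784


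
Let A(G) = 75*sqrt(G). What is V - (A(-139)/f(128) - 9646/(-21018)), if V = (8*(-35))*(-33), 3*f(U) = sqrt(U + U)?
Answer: 97098337/10509 - 225*I*sqrt(139)/16 ≈ 9239.5 - 165.79*I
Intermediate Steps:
f(U) = sqrt(2)*sqrt(U)/3 (f(U) = sqrt(U + U)/3 = sqrt(2*U)/3 = (sqrt(2)*sqrt(U))/3 = sqrt(2)*sqrt(U)/3)
V = 9240 (V = -280*(-33) = 9240)
V - (A(-139)/f(128) - 9646/(-21018)) = 9240 - ((75*sqrt(-139))/((sqrt(2)*sqrt(128)/3)) - 9646/(-21018)) = 9240 - ((75*(I*sqrt(139)))/((sqrt(2)*(8*sqrt(2))/3)) - 9646*(-1/21018)) = 9240 - ((75*I*sqrt(139))/(16/3) + 4823/10509) = 9240 - ((75*I*sqrt(139))*(3/16) + 4823/10509) = 9240 - (225*I*sqrt(139)/16 + 4823/10509) = 9240 - (4823/10509 + 225*I*sqrt(139)/16) = 9240 + (-4823/10509 - 225*I*sqrt(139)/16) = 97098337/10509 - 225*I*sqrt(139)/16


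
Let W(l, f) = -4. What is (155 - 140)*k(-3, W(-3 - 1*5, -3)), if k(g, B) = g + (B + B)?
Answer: -165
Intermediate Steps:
k(g, B) = g + 2*B
(155 - 140)*k(-3, W(-3 - 1*5, -3)) = (155 - 140)*(-3 + 2*(-4)) = 15*(-3 - 8) = 15*(-11) = -165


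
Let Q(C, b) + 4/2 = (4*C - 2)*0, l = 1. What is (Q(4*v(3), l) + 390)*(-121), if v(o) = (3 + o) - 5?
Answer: -46948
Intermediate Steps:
v(o) = -2 + o
Q(C, b) = -2 (Q(C, b) = -2 + (4*C - 2)*0 = -2 + (-2 + 4*C)*0 = -2 + 0 = -2)
(Q(4*v(3), l) + 390)*(-121) = (-2 + 390)*(-121) = 388*(-121) = -46948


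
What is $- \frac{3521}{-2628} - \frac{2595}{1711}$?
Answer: $- \frac{795229}{4496508} \approx -0.17685$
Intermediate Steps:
$- \frac{3521}{-2628} - \frac{2595}{1711} = \left(-3521\right) \left(- \frac{1}{2628}\right) - \frac{2595}{1711} = \frac{3521}{2628} - \frac{2595}{1711} = - \frac{795229}{4496508}$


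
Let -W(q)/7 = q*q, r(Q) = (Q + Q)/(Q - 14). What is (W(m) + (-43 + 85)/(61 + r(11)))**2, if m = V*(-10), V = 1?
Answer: 258630724/529 ≈ 4.8891e+5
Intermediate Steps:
r(Q) = 2*Q/(-14 + Q) (r(Q) = (2*Q)/(-14 + Q) = 2*Q/(-14 + Q))
m = -10 (m = 1*(-10) = -10)
W(q) = -7*q**2 (W(q) = -7*q*q = -7*q**2)
(W(m) + (-43 + 85)/(61 + r(11)))**2 = (-7*(-10)**2 + (-43 + 85)/(61 + 2*11/(-14 + 11)))**2 = (-7*100 + 42/(61 + 2*11/(-3)))**2 = (-700 + 42/(61 + 2*11*(-1/3)))**2 = (-700 + 42/(61 - 22/3))**2 = (-700 + 42/(161/3))**2 = (-700 + 42*(3/161))**2 = (-700 + 18/23)**2 = (-16082/23)**2 = 258630724/529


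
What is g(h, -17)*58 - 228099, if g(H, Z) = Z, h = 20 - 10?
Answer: -229085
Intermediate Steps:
h = 10
g(h, -17)*58 - 228099 = -17*58 - 228099 = -986 - 228099 = -229085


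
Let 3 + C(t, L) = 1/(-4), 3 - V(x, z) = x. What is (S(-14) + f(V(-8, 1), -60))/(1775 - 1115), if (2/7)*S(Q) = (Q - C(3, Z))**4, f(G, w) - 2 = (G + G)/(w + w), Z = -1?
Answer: 358988057/5068800 ≈ 70.823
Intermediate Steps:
V(x, z) = 3 - x
C(t, L) = -13/4 (C(t, L) = -3 + 1/(-4) = -3 - 1/4 = -13/4)
f(G, w) = 2 + G/w (f(G, w) = 2 + (G + G)/(w + w) = 2 + (2*G)/((2*w)) = 2 + (2*G)*(1/(2*w)) = 2 + G/w)
S(Q) = 7*(13/4 + Q)**4/2 (S(Q) = 7*(Q - 1*(-13/4))**4/2 = 7*(Q + 13/4)**4/2 = 7*(13/4 + Q)**4/2)
(S(-14) + f(V(-8, 1), -60))/(1775 - 1115) = (7*(13 + 4*(-14))**4/512 + (2 + (3 - 1*(-8))/(-60)))/(1775 - 1115) = (7*(13 - 56)**4/512 + (2 + (3 + 8)*(-1/60)))/660 = ((7/512)*(-43)**4 + (2 + 11*(-1/60)))*(1/660) = ((7/512)*3418801 + (2 - 11/60))*(1/660) = (23931607/512 + 109/60)*(1/660) = (358988057/7680)*(1/660) = 358988057/5068800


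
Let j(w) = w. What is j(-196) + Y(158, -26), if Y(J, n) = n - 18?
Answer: -240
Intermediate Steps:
Y(J, n) = -18 + n
j(-196) + Y(158, -26) = -196 + (-18 - 26) = -196 - 44 = -240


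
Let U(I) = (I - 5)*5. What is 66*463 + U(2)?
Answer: 30543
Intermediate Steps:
U(I) = -25 + 5*I (U(I) = (-5 + I)*5 = -25 + 5*I)
66*463 + U(2) = 66*463 + (-25 + 5*2) = 30558 + (-25 + 10) = 30558 - 15 = 30543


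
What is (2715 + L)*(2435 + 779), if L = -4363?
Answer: -5296672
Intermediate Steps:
(2715 + L)*(2435 + 779) = (2715 - 4363)*(2435 + 779) = -1648*3214 = -5296672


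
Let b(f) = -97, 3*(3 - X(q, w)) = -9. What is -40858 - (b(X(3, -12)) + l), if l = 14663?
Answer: -55424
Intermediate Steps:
X(q, w) = 6 (X(q, w) = 3 - ⅓*(-9) = 3 + 3 = 6)
-40858 - (b(X(3, -12)) + l) = -40858 - (-97 + 14663) = -40858 - 1*14566 = -40858 - 14566 = -55424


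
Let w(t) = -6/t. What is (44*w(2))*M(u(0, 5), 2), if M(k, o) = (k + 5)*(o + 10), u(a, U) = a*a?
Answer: -7920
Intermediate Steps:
u(a, U) = a²
M(k, o) = (5 + k)*(10 + o)
(44*w(2))*M(u(0, 5), 2) = (44*(-6/2))*(50 + 5*2 + 10*0² + 0²*2) = (44*(-6*½))*(50 + 10 + 10*0 + 0*2) = (44*(-3))*(50 + 10 + 0 + 0) = -132*60 = -7920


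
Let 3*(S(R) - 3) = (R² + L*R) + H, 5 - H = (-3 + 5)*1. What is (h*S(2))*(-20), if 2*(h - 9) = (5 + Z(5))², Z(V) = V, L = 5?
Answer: -30680/3 ≈ -10227.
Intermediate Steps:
H = 3 (H = 5 - (-3 + 5) = 5 - 2 = 3)
S(R) = 4 + R²/3 + 5*R/3 (S(R) = 3 + ((R² + 5*R) + 3)/3 = 3 + (3 + R² + 5*R)/3 = 3 + (1 + R²/3 + 5*R/3) = 4 + R²/3 + 5*R/3)
h = 59 (h = 9 + (5 + 5)²/2 = 9 + (½)*10² = 9 + (½)*100 = 9 + 50 = 59)
(h*S(2))*(-20) = (59*(4 + (⅓)*2² + (5/3)*2))*(-20) = (59*(4 + (⅓)*4 + 10/3))*(-20) = (59*(4 + 4/3 + 10/3))*(-20) = (59*(26/3))*(-20) = (1534/3)*(-20) = -30680/3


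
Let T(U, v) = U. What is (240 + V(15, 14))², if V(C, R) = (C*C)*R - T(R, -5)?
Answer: 11397376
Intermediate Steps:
V(C, R) = -R + R*C² (V(C, R) = (C*C)*R - R = C²*R - R = R*C² - R = -R + R*C²)
(240 + V(15, 14))² = (240 + 14*(-1 + 15²))² = (240 + 14*(-1 + 225))² = (240 + 14*224)² = (240 + 3136)² = 3376² = 11397376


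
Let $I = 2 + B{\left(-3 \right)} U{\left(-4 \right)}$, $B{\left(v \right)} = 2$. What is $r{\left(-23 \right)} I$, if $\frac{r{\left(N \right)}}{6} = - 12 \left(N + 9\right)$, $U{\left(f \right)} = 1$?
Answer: $4032$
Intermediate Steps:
$r{\left(N \right)} = -648 - 72 N$ ($r{\left(N \right)} = 6 \left(- 12 \left(N + 9\right)\right) = 6 \left(- 12 \left(9 + N\right)\right) = 6 \left(-108 - 12 N\right) = -648 - 72 N$)
$I = 4$ ($I = 2 + 2 \cdot 1 = 2 + 2 = 4$)
$r{\left(-23 \right)} I = \left(-648 - -1656\right) 4 = \left(-648 + 1656\right) 4 = 1008 \cdot 4 = 4032$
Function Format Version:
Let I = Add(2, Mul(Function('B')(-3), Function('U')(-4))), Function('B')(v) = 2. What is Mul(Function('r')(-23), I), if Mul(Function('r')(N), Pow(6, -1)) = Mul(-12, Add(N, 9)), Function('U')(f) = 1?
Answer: 4032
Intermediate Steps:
Function('r')(N) = Add(-648, Mul(-72, N)) (Function('r')(N) = Mul(6, Mul(-12, Add(N, 9))) = Mul(6, Mul(-12, Add(9, N))) = Mul(6, Add(-108, Mul(-12, N))) = Add(-648, Mul(-72, N)))
I = 4 (I = Add(2, Mul(2, 1)) = Add(2, 2) = 4)
Mul(Function('r')(-23), I) = Mul(Add(-648, Mul(-72, -23)), 4) = Mul(Add(-648, 1656), 4) = Mul(1008, 4) = 4032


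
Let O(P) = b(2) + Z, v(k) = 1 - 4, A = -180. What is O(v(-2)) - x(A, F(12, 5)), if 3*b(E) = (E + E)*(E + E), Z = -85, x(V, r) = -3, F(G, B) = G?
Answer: -230/3 ≈ -76.667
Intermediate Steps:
v(k) = -3
b(E) = 4*E**2/3 (b(E) = ((E + E)*(E + E))/3 = ((2*E)*(2*E))/3 = (4*E**2)/3 = 4*E**2/3)
O(P) = -239/3 (O(P) = (4/3)*2**2 - 85 = (4/3)*4 - 85 = 16/3 - 85 = -239/3)
O(v(-2)) - x(A, F(12, 5)) = -239/3 - 1*(-3) = -239/3 + 3 = -230/3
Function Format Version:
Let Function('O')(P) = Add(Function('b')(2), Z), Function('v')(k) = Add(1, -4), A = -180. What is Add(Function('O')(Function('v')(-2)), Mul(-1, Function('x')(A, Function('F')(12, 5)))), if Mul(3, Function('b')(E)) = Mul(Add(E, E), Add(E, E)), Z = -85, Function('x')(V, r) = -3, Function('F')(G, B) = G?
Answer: Rational(-230, 3) ≈ -76.667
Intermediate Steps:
Function('v')(k) = -3
Function('b')(E) = Mul(Rational(4, 3), Pow(E, 2)) (Function('b')(E) = Mul(Rational(1, 3), Mul(Add(E, E), Add(E, E))) = Mul(Rational(1, 3), Mul(Mul(2, E), Mul(2, E))) = Mul(Rational(1, 3), Mul(4, Pow(E, 2))) = Mul(Rational(4, 3), Pow(E, 2)))
Function('O')(P) = Rational(-239, 3) (Function('O')(P) = Add(Mul(Rational(4, 3), Pow(2, 2)), -85) = Add(Mul(Rational(4, 3), 4), -85) = Add(Rational(16, 3), -85) = Rational(-239, 3))
Add(Function('O')(Function('v')(-2)), Mul(-1, Function('x')(A, Function('F')(12, 5)))) = Add(Rational(-239, 3), Mul(-1, -3)) = Add(Rational(-239, 3), 3) = Rational(-230, 3)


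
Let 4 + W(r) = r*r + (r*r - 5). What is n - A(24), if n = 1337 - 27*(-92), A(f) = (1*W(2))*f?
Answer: 3845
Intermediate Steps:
W(r) = -9 + 2*r² (W(r) = -4 + (r*r + (r*r - 5)) = -4 + (r² + (r² - 5)) = -4 + (r² + (-5 + r²)) = -4 + (-5 + 2*r²) = -9 + 2*r²)
A(f) = -f (A(f) = (1*(-9 + 2*2²))*f = (1*(-9 + 2*4))*f = (1*(-9 + 8))*f = (1*(-1))*f = -f)
n = 3821 (n = 1337 + 2484 = 3821)
n - A(24) = 3821 - (-1)*24 = 3821 - 1*(-24) = 3821 + 24 = 3845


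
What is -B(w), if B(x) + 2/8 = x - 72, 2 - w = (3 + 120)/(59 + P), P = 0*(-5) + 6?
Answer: 18757/260 ≈ 72.142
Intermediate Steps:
P = 6 (P = 0 + 6 = 6)
w = 7/65 (w = 2 - (3 + 120)/(59 + 6) = 2 - 123/65 = 7/65 ≈ 0.10769)
B(x) = -289/4 + x (B(x) = -¼ + (x - 72) = -¼ + (-72 + x) = -289/4 + x)
-B(w) = -(-289/4 + 7/65) = -1*(-18757/260) = 18757/260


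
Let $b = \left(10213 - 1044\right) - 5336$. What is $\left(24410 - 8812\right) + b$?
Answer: $19431$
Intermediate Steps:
$b = 3833$ ($b = 9169 - 5336 = 3833$)
$\left(24410 - 8812\right) + b = \left(24410 - 8812\right) + 3833 = 15598 + 3833 = 19431$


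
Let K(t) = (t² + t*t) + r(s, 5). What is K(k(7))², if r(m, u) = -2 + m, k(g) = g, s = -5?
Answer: 8281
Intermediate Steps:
K(t) = -7 + 2*t² (K(t) = (t² + t*t) + (-2 - 5) = (t² + t²) - 7 = 2*t² - 7 = -7 + 2*t²)
K(k(7))² = (-7 + 2*7²)² = (-7 + 2*49)² = (-7 + 98)² = 91² = 8281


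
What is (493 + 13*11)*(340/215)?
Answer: 43248/43 ≈ 1005.8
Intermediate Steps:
(493 + 13*11)*(340/215) = (493 + 143)*(340*(1/215)) = 636*(68/43) = 43248/43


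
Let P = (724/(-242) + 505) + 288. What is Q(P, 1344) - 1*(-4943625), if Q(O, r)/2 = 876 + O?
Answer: 598581799/121 ≈ 4.9470e+6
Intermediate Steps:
P = 95591/121 (P = (724*(-1/242) + 505) + 288 = (-362/121 + 505) + 288 = 60743/121 + 288 = 95591/121 ≈ 790.01)
Q(O, r) = 1752 + 2*O (Q(O, r) = 2*(876 + O) = 1752 + 2*O)
Q(P, 1344) - 1*(-4943625) = (1752 + 2*(95591/121)) - 1*(-4943625) = (1752 + 191182/121) + 4943625 = 403174/121 + 4943625 = 598581799/121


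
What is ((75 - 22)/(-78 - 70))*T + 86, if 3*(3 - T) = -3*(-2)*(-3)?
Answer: 12251/148 ≈ 82.777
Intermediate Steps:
T = 9 (T = 3 - (-3*(-2))*(-3)/3 = 3 - 2*(-3) = 3 - 1/3*(-18) = 3 + 6 = 9)
((75 - 22)/(-78 - 70))*T + 86 = ((75 - 22)/(-78 - 70))*9 + 86 = (53/(-148))*9 + 86 = (53*(-1/148))*9 + 86 = -53/148*9 + 86 = -477/148 + 86 = 12251/148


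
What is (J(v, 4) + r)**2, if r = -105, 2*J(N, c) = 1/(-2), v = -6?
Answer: 177241/16 ≈ 11078.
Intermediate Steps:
J(N, c) = -1/4 (J(N, c) = (1/2)/(-2) = (1/2)*(-1/2) = -1/4)
(J(v, 4) + r)**2 = (-1/4 - 105)**2 = (-421/4)**2 = 177241/16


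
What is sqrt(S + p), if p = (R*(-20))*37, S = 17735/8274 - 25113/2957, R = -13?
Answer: sqrt(5754691174301399274)/24466218 ≈ 98.049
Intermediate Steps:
S = -155342567/24466218 (S = 17735*(1/8274) - 25113*1/2957 = 17735/8274 - 25113/2957 = -155342567/24466218 ≈ -6.3493)
p = 9620 (p = -13*(-20)*37 = 260*37 = 9620)
sqrt(S + p) = sqrt(-155342567/24466218 + 9620) = sqrt(235209674593/24466218) = sqrt(5754691174301399274)/24466218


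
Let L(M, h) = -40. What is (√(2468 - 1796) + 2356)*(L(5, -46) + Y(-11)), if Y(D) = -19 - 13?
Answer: -169632 - 288*√42 ≈ -1.7150e+5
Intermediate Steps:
Y(D) = -32
(√(2468 - 1796) + 2356)*(L(5, -46) + Y(-11)) = (√(2468 - 1796) + 2356)*(-40 - 32) = (√672 + 2356)*(-72) = (4*√42 + 2356)*(-72) = (2356 + 4*√42)*(-72) = -169632 - 288*√42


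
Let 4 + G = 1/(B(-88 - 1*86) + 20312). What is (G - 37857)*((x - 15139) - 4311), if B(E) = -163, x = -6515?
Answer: 19807693342920/20149 ≈ 9.8306e+8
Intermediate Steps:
G = -80595/20149 (G = -4 + 1/(-163 + 20312) = -4 + 1/20149 = -80595/20149 ≈ -4.0000)
(G - 37857)*((x - 15139) - 4311) = (-80595/20149 - 37857)*((-6515 - 15139) - 4311) = -762861288*(-21654 - 4311)/20149 = -762861288/20149*(-25965) = 19807693342920/20149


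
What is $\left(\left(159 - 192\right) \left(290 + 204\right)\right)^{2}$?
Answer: $265755204$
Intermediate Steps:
$\left(\left(159 - 192\right) \left(290 + 204\right)\right)^{2} = \left(\left(-33\right) 494\right)^{2} = \left(-16302\right)^{2} = 265755204$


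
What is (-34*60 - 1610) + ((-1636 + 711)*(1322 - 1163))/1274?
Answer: -4797175/1274 ≈ -3765.4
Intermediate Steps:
(-34*60 - 1610) + ((-1636 + 711)*(1322 - 1163))/1274 = (-2040 - 1610) - 925*159*(1/1274) = -3650 - 147075*1/1274 = -3650 - 147075/1274 = -4797175/1274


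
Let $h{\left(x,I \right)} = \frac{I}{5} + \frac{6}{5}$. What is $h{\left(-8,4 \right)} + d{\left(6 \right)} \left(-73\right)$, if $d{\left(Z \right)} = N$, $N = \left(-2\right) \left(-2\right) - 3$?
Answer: $-71$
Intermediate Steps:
$h{\left(x,I \right)} = \frac{6}{5} + \frac{I}{5}$ ($h{\left(x,I \right)} = I \frac{1}{5} + 6 \cdot \frac{1}{5} = \frac{I}{5} + \frac{6}{5} = \frac{6}{5} + \frac{I}{5}$)
$N = 1$ ($N = 4 - 3 = 1$)
$d{\left(Z \right)} = 1$
$h{\left(-8,4 \right)} + d{\left(6 \right)} \left(-73\right) = \left(\frac{6}{5} + \frac{1}{5} \cdot 4\right) + 1 \left(-73\right) = \left(\frac{6}{5} + \frac{4}{5}\right) - 73 = 2 - 73 = -71$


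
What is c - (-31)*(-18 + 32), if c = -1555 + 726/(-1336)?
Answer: -749191/668 ≈ -1121.5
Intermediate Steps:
c = -1039103/668 (c = -1555 + 726*(-1/1336) = -1555 - 363/668 = -1039103/668 ≈ -1555.5)
c - (-31)*(-18 + 32) = -1039103/668 - (-31)*(-18 + 32) = -1039103/668 - (-31)*14 = -1039103/668 - 1*(-434) = -1039103/668 + 434 = -749191/668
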